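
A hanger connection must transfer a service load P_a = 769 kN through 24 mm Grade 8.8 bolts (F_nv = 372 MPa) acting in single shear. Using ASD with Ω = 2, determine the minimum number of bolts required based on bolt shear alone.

10 bolts

A_b = π·24²/4 = 452.4 mm².
Per-bolt allowable strength R_n/Ω = 372 × 452.4 × 1 / 1000 / 2 = 84.14 kN.
n ≥ 769 / 84.14 = 9.139 → use 10 bolts.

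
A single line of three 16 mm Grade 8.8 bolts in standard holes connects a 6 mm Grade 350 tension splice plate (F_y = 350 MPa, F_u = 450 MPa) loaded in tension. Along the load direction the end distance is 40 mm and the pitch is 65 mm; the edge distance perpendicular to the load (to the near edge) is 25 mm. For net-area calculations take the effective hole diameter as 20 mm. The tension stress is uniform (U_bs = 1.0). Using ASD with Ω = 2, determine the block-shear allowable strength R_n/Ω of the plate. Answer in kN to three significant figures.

Shear plane L_v = 40 + 2·65 = 170 mm; A_gv = 170 × 6 = 1020 mm².
A_nv = (170 − 2.5·20) × 6 = 720 mm².
A_nt = (25 − 0.5·20) × 6 = 90 mm².
0.6 F_u A_nv = 194.4 kN; 0.6 F_y A_gv = 214.2 kN → shear rupture governs the shear term.
R_n = 194.4 + 1.0 × 450 × 90 / 1000 = 234.9 kN.
Allowable strength R_n/Ω = 234.9 / 2 = 117 kN.

117 kN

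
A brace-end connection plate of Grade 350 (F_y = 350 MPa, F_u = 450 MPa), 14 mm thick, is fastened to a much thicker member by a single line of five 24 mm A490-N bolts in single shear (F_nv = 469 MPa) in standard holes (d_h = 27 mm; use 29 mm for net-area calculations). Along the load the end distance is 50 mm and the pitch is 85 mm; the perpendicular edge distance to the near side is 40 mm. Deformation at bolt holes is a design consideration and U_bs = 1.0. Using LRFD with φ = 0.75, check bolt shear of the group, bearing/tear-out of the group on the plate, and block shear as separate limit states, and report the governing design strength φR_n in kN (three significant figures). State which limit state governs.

Bolt shear: A_b = π·24²/4 = 452.4 mm²; R_n = 469 × 452.4 × 5 × 1 / 1000 = 1061 kN → 0.75 × 1061 = 796 kN.
Bearing: edge l_c = 36.5, r_n = 275.9 kN; interior l_c = 58, r_n = 362.9 kN; R_n = 275.9 + 4·362.9 = 1727 kN → 1300 kN.
Block shear: A_gv = 5460, A_nv = 3633, A_nt = 357 mm²; R_n = min(0.6F_uA_nv, 0.6F_yA_gv) + U_bs·F_u·A_nt = 1142 kN → 856 kN.
Bolt shear governs: 796 kN.

796 kN (bolt shear governs)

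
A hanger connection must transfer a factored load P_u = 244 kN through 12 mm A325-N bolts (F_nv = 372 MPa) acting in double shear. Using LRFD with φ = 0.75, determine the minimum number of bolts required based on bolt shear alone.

A_b = π·12²/4 = 113.1 mm².
Per-bolt design strength φR_n = 0.75 × 372 × 113.1 × 2 / 1000 = 63.11 kN.
n ≥ 244 / 63.11 = 3.866 → use 4 bolts.

4 bolts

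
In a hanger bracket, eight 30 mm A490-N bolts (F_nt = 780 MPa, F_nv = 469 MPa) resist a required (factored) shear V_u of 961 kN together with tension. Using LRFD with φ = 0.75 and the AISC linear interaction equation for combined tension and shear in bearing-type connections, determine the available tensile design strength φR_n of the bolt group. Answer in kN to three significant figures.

2700 kN

A_b = π·30²/4 = 706.9 mm²; f_rv = 961 × 1000 / (8 × 706.9) = 169.9 MPa.
F'_nt = 1.3 F_nt − (F_nt / φF_nv) f_rv = 1.3·780 − (780/(0.75·469))·169.9 = 637.2 MPa, capped at F_nt → F'_nt = 637.2 MPa.
R_n = F'_nt · A_b · n = 637.2 × 706.9 × 8 / 1000 = 3603 kN.
Design strength φR_n = 0.75 × 3603 = 2700 kN.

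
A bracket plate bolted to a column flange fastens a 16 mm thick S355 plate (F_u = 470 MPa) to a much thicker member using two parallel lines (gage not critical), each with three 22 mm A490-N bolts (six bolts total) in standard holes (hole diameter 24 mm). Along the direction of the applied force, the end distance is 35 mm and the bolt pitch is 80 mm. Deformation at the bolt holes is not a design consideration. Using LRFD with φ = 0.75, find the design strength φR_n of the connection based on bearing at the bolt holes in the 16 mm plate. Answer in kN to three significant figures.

1880 kN

Per bolt r_n = 1.5 l_c t F_u ≤ 3.0 d t F_u; upper limit = 3.0 × 22 × 16 × 470 / 1000 = 496.3 kN.
Edge bolt: l_c = 35 − 24/2 = 23 mm → 1.5 × 23 × 16 × 470 / 1000 = 259.4 → r_n = 259.4 kN.
Interior bolts: l_c = 80 − 24 = 56 mm → 1.5 × 56 × 16 × 470 / 1000 = 631.7 → r_n = 496.3 kN.
R_n = 2 × 259.4 + 4 × 496.3 = 2504 kN.
Design strength φR_n = 0.75 × 2504 = 1880 kN.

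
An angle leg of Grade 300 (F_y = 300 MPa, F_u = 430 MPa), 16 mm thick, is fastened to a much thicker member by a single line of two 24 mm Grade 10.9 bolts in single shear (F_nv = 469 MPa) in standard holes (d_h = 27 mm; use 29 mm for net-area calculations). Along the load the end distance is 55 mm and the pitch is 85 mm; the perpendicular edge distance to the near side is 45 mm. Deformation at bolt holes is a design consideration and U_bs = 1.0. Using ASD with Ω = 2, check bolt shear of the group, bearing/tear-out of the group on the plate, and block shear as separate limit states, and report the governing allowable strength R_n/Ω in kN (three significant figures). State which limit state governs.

Bolt shear: A_b = π·24²/4 = 452.4 mm²; R_n = 469 × 452.4 × 2 × 1 / 1000 = 424.3 kN → 424.3 / 2 = 212 kN.
Bearing: edge l_c = 41.5, r_n = 342.6 kN; interior l_c = 58, r_n = 396.3 kN; R_n = 342.6 + 1·396.3 = 738.9 kN → 369 kN.
Block shear: A_gv = 2240, A_nv = 1544, A_nt = 488 mm²; R_n = min(0.6F_uA_nv, 0.6F_yA_gv) + U_bs·F_u·A_nt = 608.2 kN → 304 kN.
Bolt shear governs: 212 kN.

212 kN (bolt shear governs)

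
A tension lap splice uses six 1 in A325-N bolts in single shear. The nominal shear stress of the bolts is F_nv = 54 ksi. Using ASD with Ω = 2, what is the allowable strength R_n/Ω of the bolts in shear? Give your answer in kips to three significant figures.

127 kips

A_b = π × 1² / 4 = 0.7854 in².
R_n = F_nv · A_b · n · n_s = 54 × 0.7854 × 6 × 1 = 254.5 kips.
Allowable strength R_n/Ω = 254.5 / 2 = 127 kips.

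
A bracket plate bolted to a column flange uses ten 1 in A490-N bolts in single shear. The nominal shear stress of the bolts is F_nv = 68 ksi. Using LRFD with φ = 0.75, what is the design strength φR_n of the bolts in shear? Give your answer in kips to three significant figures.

401 kips

A_b = π × 1² / 4 = 0.7854 in².
R_n = F_nv · A_b · n · n_s = 68 × 0.7854 × 10 × 1 = 534.1 kips.
Design strength φR_n = 0.75 × 534.1 = 401 kips.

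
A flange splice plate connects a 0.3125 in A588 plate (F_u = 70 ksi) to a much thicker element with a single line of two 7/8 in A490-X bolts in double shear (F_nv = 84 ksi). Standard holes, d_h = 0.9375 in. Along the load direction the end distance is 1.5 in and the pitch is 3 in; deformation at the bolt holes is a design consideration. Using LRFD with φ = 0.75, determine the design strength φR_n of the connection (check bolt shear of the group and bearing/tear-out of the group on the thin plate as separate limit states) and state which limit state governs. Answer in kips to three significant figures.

Bolt shear: A_b = π·0.875²/4 = 0.6013 in²; R_n = 84 × 0.6013 × 2 × 2 = 202 kips → 0.75 × 202 = 152 kips.
Bearing (1.2 l_c t F_u ≤ 2.4 d t F_u): upper limit = 2.4·0.875·0.3125·70 = 45.94 kips.
  Edge l_c = 1.5 − 0.9375/2 = 1.031 → r_n = 27.07 kips; interior l_c = 3 − 0.9375 = 2.062 → r_n = 45.94 kips.
  R_n,bearing = 1·27.07 + 1·45.94 = 73.01 kips → 0.75 × 73.01 = 54.8 kips.
Bearing governs: 54.8 kips.

54.8 kips (bearing governs)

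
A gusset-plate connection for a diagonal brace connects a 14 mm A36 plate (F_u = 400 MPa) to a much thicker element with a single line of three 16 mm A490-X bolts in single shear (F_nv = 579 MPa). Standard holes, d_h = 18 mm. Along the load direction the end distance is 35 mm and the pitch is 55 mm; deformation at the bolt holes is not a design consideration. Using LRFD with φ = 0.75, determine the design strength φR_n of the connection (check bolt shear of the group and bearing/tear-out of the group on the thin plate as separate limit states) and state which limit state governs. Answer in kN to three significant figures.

Bolt shear: A_b = π·16²/4 = 201.1 mm²; R_n = 579 × 201.1 × 3 × 1 / 1000 = 349.2 kN → 0.75 × 349.2 = 262 kN.
Bearing (1.5 l_c t F_u ≤ 3.0 d t F_u): upper limit = 3.0·16·14·400 / 1000 = 268.8 kN.
  Edge l_c = 35 − 18/2 = 26 → r_n = 218.4 kN; interior l_c = 55 − 18 = 37 → r_n = 268.8 kN.
  R_n,bearing = 1·218.4 + 2·268.8 = 756 kN → 0.75 × 756 = 567 kN.
Bolt shear governs: 262 kN.

262 kN (bolt shear governs)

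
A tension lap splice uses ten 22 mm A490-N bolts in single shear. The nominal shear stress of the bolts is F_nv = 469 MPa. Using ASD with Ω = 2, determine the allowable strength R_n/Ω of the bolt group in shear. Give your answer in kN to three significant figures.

891 kN

A_b = π × 22² / 4 = 380.1 mm².
R_n = F_nv · A_b · n · n_s = 469 × 380.1 × 10 × 1 / 1000 = 1783 kN.
Allowable strength R_n/Ω = 1783 / 2 = 891 kN.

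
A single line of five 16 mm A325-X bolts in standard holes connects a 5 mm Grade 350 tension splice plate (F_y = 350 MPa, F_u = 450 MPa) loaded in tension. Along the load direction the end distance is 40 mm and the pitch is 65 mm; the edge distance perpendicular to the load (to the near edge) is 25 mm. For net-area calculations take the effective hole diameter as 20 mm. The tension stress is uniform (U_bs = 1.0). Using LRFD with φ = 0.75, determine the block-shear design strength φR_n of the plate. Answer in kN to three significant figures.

238 kN

Shear plane L_v = 40 + 4·65 = 300 mm; A_gv = 300 × 5 = 1500 mm².
A_nv = (300 − 4.5·20) × 5 = 1050 mm².
A_nt = (25 − 0.5·20) × 5 = 75 mm².
0.6 F_u A_nv = 283.5 kN; 0.6 F_y A_gv = 315 kN → shear rupture governs the shear term.
R_n = 283.5 + 1.0 × 450 × 75 / 1000 = 317.2 kN.
Design strength φR_n = 0.75 × 317.2 = 238 kN.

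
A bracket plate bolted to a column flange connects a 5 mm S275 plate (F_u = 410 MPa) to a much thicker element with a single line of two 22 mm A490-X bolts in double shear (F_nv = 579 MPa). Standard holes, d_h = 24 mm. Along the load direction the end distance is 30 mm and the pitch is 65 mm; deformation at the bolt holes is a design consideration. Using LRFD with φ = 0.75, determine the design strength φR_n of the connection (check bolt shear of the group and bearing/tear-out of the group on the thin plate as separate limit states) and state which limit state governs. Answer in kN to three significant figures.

109 kN (bearing governs)

Bolt shear: A_b = π·22²/4 = 380.1 mm²; R_n = 579 × 380.1 × 2 × 2 / 1000 = 880.4 kN → 0.75 × 880.4 = 660 kN.
Bearing (1.2 l_c t F_u ≤ 2.4 d t F_u): upper limit = 2.4·22·5·410 / 1000 = 108.2 kN.
  Edge l_c = 30 − 24/2 = 18 → r_n = 44.28 kN; interior l_c = 65 − 24 = 41 → r_n = 100.9 kN.
  R_n,bearing = 1·44.28 + 1·100.9 = 145.1 kN → 0.75 × 145.1 = 109 kN.
Bearing governs: 109 kN.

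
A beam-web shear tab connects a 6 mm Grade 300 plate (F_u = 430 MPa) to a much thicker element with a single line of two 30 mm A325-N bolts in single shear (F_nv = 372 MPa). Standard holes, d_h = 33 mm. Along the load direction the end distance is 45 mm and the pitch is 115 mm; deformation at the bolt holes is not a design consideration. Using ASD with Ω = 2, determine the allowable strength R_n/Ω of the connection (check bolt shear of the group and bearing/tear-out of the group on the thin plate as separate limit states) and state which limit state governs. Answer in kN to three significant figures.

Bolt shear: A_b = π·30²/4 = 706.9 mm²; R_n = 372 × 706.9 × 2 × 1 / 1000 = 525.9 kN → 525.9 / 2 = 263 kN.
Bearing (1.5 l_c t F_u ≤ 3.0 d t F_u): upper limit = 3.0·30·6·430 / 1000 = 232.2 kN.
  Edge l_c = 45 − 33/2 = 28.5 → r_n = 110.3 kN; interior l_c = 115 − 33 = 82 → r_n = 232.2 kN.
  R_n,bearing = 1·110.3 + 1·232.2 = 342.5 kN → 342.5 / 2 = 171 kN.
Bearing governs: 171 kN.

171 kN (bearing governs)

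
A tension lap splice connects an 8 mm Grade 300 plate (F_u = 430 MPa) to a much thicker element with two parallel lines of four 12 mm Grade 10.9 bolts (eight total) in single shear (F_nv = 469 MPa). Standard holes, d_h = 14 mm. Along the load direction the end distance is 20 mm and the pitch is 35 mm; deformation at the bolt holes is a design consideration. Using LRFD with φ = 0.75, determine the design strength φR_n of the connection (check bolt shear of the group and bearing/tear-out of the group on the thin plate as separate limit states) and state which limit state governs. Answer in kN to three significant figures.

Bolt shear: A_b = π·12²/4 = 113.1 mm²; R_n = 469 × 113.1 × 8 × 1 / 1000 = 424.3 kN → 0.75 × 424.3 = 318 kN.
Bearing (1.2 l_c t F_u ≤ 2.4 d t F_u): upper limit = 2.4·12·8·430 / 1000 = 99.07 kN.
  Edge l_c = 20 − 14/2 = 13 → r_n = 53.66 kN; interior l_c = 35 − 14 = 21 → r_n = 86.69 kN.
  R_n,bearing = 2·53.66 + 6·86.69 = 627.5 kN → 0.75 × 627.5 = 471 kN.
Bolt shear governs: 318 kN.

318 kN (bolt shear governs)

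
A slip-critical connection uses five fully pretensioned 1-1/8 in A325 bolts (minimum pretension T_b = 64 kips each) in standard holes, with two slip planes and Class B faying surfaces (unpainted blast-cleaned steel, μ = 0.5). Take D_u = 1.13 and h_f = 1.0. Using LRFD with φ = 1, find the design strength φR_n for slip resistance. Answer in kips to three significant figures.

R_n = μ · D_u · h_f · T_b · n_s · n_b = 0.5 × 1.13 × 1.0 × 64 × 2 × 5 = 361.6 kips.
Design strength φR_n = 1 × 361.6 = 362 kips.

362 kips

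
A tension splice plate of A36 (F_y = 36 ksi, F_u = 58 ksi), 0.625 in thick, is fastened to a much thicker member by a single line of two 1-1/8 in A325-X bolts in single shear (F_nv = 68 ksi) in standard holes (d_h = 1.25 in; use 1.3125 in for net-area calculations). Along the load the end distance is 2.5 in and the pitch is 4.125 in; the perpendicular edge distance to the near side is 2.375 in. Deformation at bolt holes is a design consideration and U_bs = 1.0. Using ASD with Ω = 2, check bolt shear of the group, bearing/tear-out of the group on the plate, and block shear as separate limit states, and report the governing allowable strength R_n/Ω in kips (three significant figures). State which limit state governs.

Bolt shear: A_b = π·1.125²/4 = 0.994 in²; R_n = 68 × 0.994 × 2 × 1 = 135.2 kips → 135.2 / 2 = 67.6 kips.
Bearing: edge l_c = 1.875, r_n = 81.56 kips; interior l_c = 2.875, r_n = 97.87 kips; R_n = 81.56 + 1·97.87 = 179.4 kips → 89.7 kips.
Block shear: A_gv = 4.141, A_nv = 2.91, A_nt = 1.074 in²; R_n = min(0.6F_uA_nv, 0.6F_yA_gv) + U_bs·F_u·A_nt = 151.7 kips → 75.9 kips.
Bolt shear governs: 67.6 kips.

67.6 kips (bolt shear governs)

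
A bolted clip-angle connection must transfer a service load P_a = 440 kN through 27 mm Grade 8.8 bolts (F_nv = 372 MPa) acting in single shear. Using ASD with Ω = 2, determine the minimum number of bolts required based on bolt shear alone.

A_b = π·27²/4 = 572.6 mm².
Per-bolt allowable strength R_n/Ω = 372 × 572.6 × 1 / 1000 / 2 = 106.5 kN.
n ≥ 440 / 106.5 = 4.132 → use 5 bolts.

5 bolts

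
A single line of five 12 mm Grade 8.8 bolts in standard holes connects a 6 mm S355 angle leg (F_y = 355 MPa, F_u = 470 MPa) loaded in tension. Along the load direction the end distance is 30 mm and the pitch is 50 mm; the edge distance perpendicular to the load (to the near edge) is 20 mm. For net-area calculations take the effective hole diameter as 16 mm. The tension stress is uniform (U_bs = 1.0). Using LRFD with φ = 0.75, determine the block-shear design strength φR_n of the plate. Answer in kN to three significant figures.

226 kN

Shear plane L_v = 30 + 4·50 = 230 mm; A_gv = 230 × 6 = 1380 mm².
A_nv = (230 − 4.5·16) × 6 = 948 mm².
A_nt = (20 − 0.5·16) × 6 = 72 mm².
0.6 F_u A_nv = 267.3 kN; 0.6 F_y A_gv = 293.9 kN → shear rupture governs the shear term.
R_n = 267.3 + 1.0 × 470 × 72 / 1000 = 301.2 kN.
Design strength φR_n = 0.75 × 301.2 = 226 kN.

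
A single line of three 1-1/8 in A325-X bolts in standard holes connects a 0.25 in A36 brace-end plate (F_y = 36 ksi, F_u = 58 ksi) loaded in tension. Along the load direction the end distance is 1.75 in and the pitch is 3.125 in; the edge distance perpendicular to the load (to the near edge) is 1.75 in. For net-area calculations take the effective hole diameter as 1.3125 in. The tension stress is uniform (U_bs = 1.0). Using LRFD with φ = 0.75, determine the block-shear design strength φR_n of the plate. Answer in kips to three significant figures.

42.7 kips

Shear plane L_v = 1.75 + 2·3.125 = 8 in; A_gv = 8 × 0.25 = 2 in².
A_nv = (8 − 2.5·1.3125) × 0.25 = 1.18 in².
A_nt = (1.75 − 0.5·1.3125) × 0.25 = 0.2734 in².
0.6 F_u A_nv = 41.05 kips; 0.6 F_y A_gv = 43.2 kips → shear rupture governs the shear term.
R_n = 41.05 + 1.0 × 58 × 0.2734 = 56.91 kips.
Design strength φR_n = 0.75 × 56.91 = 42.7 kips.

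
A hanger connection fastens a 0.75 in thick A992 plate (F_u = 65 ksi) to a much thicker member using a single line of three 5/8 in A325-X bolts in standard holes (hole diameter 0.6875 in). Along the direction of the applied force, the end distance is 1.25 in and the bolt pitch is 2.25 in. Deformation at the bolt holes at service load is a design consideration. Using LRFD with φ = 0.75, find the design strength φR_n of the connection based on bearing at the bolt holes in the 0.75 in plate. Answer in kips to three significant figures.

Per bolt r_n = 1.2 l_c t F_u ≤ 2.4 d t F_u; upper limit = 2.4 × 0.625 × 0.75 × 65 = 73.12 kips.
Edge bolt: l_c = 1.25 − 0.6875/2 = 0.9062 in → 1.2 × 0.9062 × 0.75 × 65 = 53.02 → r_n = 53.02 kips.
Interior bolts: l_c = 2.25 − 0.6875 = 1.562 in → 1.2 × 1.562 × 0.75 × 65 = 91.41 → r_n = 73.12 kips.
R_n = 1 × 53.02 + 2 × 73.12 = 199.3 kips.
Design strength φR_n = 0.75 × 199.3 = 149 kips.

149 kips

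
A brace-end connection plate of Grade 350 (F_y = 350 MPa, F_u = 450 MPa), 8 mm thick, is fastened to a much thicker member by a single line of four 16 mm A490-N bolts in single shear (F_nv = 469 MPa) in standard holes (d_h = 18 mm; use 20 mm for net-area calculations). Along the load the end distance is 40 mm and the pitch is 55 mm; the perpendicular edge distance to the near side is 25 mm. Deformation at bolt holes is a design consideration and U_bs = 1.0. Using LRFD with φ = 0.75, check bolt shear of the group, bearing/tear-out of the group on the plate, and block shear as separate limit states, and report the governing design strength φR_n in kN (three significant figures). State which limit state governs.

Bolt shear: A_b = π·16²/4 = 201.1 mm²; R_n = 469 × 201.1 × 4 × 1 / 1000 = 377.2 kN → 0.75 × 377.2 = 283 kN.
Bearing: edge l_c = 31, r_n = 133.9 kN; interior l_c = 37, r_n = 138.2 kN; R_n = 133.9 + 3·138.2 = 548.6 kN → 411 kN.
Block shear: A_gv = 1640, A_nv = 1080, A_nt = 120 mm²; R_n = min(0.6F_uA_nv, 0.6F_yA_gv) + U_bs·F_u·A_nt = 345.6 kN → 259 kN.
Block shear governs: 259 kN.

259 kN (block shear governs)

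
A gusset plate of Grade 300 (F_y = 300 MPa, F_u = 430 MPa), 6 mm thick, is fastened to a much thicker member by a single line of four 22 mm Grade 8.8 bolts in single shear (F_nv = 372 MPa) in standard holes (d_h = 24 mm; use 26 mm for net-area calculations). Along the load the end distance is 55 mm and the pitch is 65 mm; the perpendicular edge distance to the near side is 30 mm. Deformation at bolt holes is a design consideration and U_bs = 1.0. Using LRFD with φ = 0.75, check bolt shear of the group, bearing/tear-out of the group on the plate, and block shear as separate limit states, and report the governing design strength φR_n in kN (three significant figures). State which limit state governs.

Bolt shear: A_b = π·22²/4 = 380.1 mm²; R_n = 372 × 380.1 × 4 × 1 / 1000 = 565.6 kN → 0.75 × 565.6 = 424 kN.
Bearing: edge l_c = 43, r_n = 133.1 kN; interior l_c = 41, r_n = 126.9 kN; R_n = 133.1 + 3·126.9 = 513.9 kN → 385 kN.
Block shear: A_gv = 1500, A_nv = 954, A_nt = 102 mm²; R_n = min(0.6F_uA_nv, 0.6F_yA_gv) + U_bs·F_u·A_nt = 290 kN → 217 kN.
Block shear governs: 217 kN.

217 kN (block shear governs)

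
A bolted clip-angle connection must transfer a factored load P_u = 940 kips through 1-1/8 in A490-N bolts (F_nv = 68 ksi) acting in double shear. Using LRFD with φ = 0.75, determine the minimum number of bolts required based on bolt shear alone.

10 bolts

A_b = π·1.125²/4 = 0.994 in².
Per-bolt design strength φR_n = 0.75 × 68 × 0.994 × 2 = 101.4 kips.
n ≥ 940 / 101.4 = 9.271 → use 10 bolts.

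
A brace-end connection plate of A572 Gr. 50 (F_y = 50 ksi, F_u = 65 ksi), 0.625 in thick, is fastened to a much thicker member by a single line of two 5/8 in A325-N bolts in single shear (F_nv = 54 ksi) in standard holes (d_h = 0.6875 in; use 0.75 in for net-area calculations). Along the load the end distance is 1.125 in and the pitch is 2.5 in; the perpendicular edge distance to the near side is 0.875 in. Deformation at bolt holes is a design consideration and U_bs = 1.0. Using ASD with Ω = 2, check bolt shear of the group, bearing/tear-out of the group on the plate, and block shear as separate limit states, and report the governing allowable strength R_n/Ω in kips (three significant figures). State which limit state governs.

Bolt shear: A_b = π·0.625²/4 = 0.3068 in²; R_n = 54 × 0.3068 × 2 × 1 = 33.13 kips → 33.13 / 2 = 16.6 kips.
Bearing: edge l_c = 0.7812, r_n = 38.09 kips; interior l_c = 1.812, r_n = 60.94 kips; R_n = 38.09 + 1·60.94 = 99.02 kips → 49.5 kips.
Block shear: A_gv = 2.266, A_nv = 1.562, A_nt = 0.3125 in²; R_n = min(0.6F_uA_nv, 0.6F_yA_gv) + U_bs·F_u·A_nt = 81.25 kips → 40.6 kips.
Bolt shear governs: 16.6 kips.

16.6 kips (bolt shear governs)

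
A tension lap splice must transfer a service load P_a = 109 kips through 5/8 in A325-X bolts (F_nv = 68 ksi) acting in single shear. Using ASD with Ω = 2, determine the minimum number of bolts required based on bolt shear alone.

11 bolts

A_b = π·0.625²/4 = 0.3068 in².
Per-bolt allowable strength R_n/Ω = 68 × 0.3068 × 1 / 2 = 10.43 kips.
n ≥ 109 / 10.43 = 10.45 → use 11 bolts.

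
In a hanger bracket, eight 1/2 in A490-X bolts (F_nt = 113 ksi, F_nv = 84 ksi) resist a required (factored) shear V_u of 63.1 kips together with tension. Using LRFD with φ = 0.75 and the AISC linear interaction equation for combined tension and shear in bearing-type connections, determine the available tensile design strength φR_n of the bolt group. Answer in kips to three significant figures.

A_b = π·0.5²/4 = 0.1963 in²; f_rv = 63.1 / (8 × 0.1963) = 40.17 ksi.
F'_nt = 1.3 F_nt − (F_nt / φF_nv) f_rv = 1.3·113 − (113/(0.75·84))·40.17 = 74.85 ksi, capped at F_nt → F'_nt = 74.85 ksi.
R_n = F'_nt · A_b · n = 74.85 × 0.1963 × 8 = 117.6 kips.
Design strength φR_n = 0.75 × 117.6 = 88.2 kips.

88.2 kips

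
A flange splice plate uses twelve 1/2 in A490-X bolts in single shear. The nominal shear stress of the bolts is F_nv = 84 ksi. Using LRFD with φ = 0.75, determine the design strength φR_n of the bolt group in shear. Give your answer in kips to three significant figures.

148 kips

A_b = π × 0.5² / 4 = 0.1963 in².
R_n = F_nv · A_b · n · n_s = 84 × 0.1963 × 12 × 1 = 197.9 kips.
Design strength φR_n = 0.75 × 197.9 = 148 kips.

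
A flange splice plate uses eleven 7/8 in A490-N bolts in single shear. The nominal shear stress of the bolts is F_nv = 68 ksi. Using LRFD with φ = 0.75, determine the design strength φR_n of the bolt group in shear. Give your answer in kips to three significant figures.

A_b = π × 0.875² / 4 = 0.6013 in².
R_n = F_nv · A_b · n · n_s = 68 × 0.6013 × 11 × 1 = 449.8 kips.
Design strength φR_n = 0.75 × 449.8 = 337 kips.

337 kips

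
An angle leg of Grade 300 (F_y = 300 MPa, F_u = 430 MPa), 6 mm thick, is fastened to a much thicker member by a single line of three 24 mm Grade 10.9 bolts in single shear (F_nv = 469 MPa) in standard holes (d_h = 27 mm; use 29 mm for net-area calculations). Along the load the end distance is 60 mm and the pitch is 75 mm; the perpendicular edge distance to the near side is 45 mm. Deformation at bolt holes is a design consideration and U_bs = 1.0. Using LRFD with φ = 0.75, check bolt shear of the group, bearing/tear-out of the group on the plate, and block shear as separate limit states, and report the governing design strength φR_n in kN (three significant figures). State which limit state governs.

Bolt shear: A_b = π·24²/4 = 452.4 mm²; R_n = 469 × 452.4 × 3 × 1 / 1000 = 636.5 kN → 0.75 × 636.5 = 477 kN.
Bearing: edge l_c = 46.5, r_n = 144 kN; interior l_c = 48, r_n = 148.6 kN; R_n = 144 + 2·148.6 = 441.2 kN → 331 kN.
Block shear: A_gv = 1260, A_nv = 825, A_nt = 183 mm²; R_n = min(0.6F_uA_nv, 0.6F_yA_gv) + U_bs·F_u·A_nt = 291.5 kN → 219 kN.
Block shear governs: 219 kN.

219 kN (block shear governs)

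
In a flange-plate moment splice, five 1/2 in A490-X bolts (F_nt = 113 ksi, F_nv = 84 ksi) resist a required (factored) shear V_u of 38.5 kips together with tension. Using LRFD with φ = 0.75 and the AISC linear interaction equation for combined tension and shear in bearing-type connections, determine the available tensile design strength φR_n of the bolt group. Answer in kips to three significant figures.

A_b = π·0.5²/4 = 0.1963 in²; f_rv = 38.5 / (5 × 0.1963) = 39.22 ksi.
F'_nt = 1.3 F_nt − (F_nt / φF_nv) f_rv = 1.3·113 − (113/(0.75·84))·39.22 = 76.56 ksi, capped at F_nt → F'_nt = 76.56 ksi.
R_n = F'_nt · A_b · n = 76.56 × 0.1963 × 5 = 75.16 kips.
Design strength φR_n = 0.75 × 75.16 = 56.4 kips.

56.4 kips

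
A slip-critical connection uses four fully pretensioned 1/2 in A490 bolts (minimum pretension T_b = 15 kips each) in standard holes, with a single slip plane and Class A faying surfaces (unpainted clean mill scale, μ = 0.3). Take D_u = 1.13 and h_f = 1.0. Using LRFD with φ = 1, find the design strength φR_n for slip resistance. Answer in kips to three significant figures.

R_n = μ · D_u · h_f · T_b · n_s · n_b = 0.3 × 1.13 × 1.0 × 15 × 1 × 4 = 20.34 kips.
Design strength φR_n = 1 × 20.34 = 20.3 kips.

20.3 kips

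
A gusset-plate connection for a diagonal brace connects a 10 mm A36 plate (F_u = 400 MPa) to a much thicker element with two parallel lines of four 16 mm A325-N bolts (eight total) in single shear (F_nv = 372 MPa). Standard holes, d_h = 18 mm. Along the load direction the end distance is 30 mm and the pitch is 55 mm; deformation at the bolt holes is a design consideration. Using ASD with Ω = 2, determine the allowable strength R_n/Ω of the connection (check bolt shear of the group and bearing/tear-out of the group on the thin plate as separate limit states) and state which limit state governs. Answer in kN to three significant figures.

299 kN (bolt shear governs)

Bolt shear: A_b = π·16²/4 = 201.1 mm²; R_n = 372 × 201.1 × 8 × 1 / 1000 = 598.4 kN → 598.4 / 2 = 299 kN.
Bearing (1.2 l_c t F_u ≤ 2.4 d t F_u): upper limit = 2.4·16·10·400 / 1000 = 153.6 kN.
  Edge l_c = 30 − 18/2 = 21 → r_n = 100.8 kN; interior l_c = 55 − 18 = 37 → r_n = 153.6 kN.
  R_n,bearing = 2·100.8 + 6·153.6 = 1123 kN → 1123 / 2 = 562 kN.
Bolt shear governs: 299 kN.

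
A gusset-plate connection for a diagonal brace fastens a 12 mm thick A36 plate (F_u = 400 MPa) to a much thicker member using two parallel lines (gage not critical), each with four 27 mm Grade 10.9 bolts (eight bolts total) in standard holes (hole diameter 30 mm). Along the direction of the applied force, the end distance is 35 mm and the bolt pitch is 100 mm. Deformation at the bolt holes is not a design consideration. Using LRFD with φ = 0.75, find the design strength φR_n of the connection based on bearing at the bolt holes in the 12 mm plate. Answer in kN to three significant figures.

Per bolt r_n = 1.5 l_c t F_u ≤ 3.0 d t F_u; upper limit = 3.0 × 27 × 12 × 400 / 1000 = 388.8 kN.
Edge bolt: l_c = 35 − 30/2 = 20 mm → 1.5 × 20 × 12 × 400 / 1000 = 144 → r_n = 144 kN.
Interior bolts: l_c = 100 − 30 = 70 mm → 1.5 × 70 × 12 × 400 / 1000 = 504 → r_n = 388.8 kN.
R_n = 2 × 144 + 6 × 388.8 = 2621 kN.
Design strength φR_n = 0.75 × 2621 = 1970 kN.

1970 kN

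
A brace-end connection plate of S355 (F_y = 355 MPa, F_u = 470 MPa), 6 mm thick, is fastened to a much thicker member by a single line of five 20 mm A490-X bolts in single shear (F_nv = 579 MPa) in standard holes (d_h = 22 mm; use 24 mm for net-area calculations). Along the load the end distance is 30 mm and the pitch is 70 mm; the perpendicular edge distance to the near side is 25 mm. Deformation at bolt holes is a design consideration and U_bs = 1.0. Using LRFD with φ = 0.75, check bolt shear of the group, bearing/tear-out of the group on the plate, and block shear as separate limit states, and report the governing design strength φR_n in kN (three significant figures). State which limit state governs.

284 kN (block shear governs)

Bolt shear: A_b = π·20²/4 = 314.2 mm²; R_n = 579 × 314.2 × 5 × 1 / 1000 = 909.5 kN → 0.75 × 909.5 = 682 kN.
Bearing: edge l_c = 19, r_n = 64.3 kN; interior l_c = 48, r_n = 135.4 kN; R_n = 64.3 + 4·135.4 = 605.7 kN → 454 kN.
Block shear: A_gv = 1860, A_nv = 1212, A_nt = 78 mm²; R_n = min(0.6F_uA_nv, 0.6F_yA_gv) + U_bs·F_u·A_nt = 378.4 kN → 284 kN.
Block shear governs: 284 kN.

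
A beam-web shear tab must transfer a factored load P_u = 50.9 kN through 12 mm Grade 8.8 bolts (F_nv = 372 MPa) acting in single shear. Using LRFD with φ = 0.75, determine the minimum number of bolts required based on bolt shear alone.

A_b = π·12²/4 = 113.1 mm².
Per-bolt design strength φR_n = 0.75 × 372 × 113.1 × 1 / 1000 = 31.55 kN.
n ≥ 50.9 / 31.55 = 1.613 → use 2 bolts.

2 bolts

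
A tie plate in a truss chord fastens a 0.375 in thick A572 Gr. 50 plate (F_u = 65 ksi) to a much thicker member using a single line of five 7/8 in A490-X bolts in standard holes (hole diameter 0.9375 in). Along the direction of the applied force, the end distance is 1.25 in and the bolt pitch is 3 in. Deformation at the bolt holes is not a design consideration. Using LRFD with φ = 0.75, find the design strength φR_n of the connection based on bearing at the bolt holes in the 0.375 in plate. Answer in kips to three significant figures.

Per bolt r_n = 1.5 l_c t F_u ≤ 3.0 d t F_u; upper limit = 3.0 × 0.875 × 0.375 × 65 = 63.98 kips.
Edge bolt: l_c = 1.25 − 0.9375/2 = 0.7812 in → 1.5 × 0.7812 × 0.375 × 65 = 28.56 → r_n = 28.56 kips.
Interior bolts: l_c = 3 − 0.9375 = 2.062 in → 1.5 × 2.062 × 0.375 × 65 = 75.41 → r_n = 63.98 kips.
R_n = 1 × 28.56 + 4 × 63.98 = 284.5 kips.
Design strength φR_n = 0.75 × 284.5 = 213 kips.

213 kips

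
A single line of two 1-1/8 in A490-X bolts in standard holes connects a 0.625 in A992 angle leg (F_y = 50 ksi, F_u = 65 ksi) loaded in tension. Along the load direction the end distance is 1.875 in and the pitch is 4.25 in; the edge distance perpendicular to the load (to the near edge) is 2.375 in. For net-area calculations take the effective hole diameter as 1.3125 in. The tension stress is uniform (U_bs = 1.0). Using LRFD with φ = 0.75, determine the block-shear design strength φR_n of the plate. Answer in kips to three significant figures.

Shear plane L_v = 1.875 + 1·4.25 = 6.125 in; A_gv = 6.125 × 0.625 = 3.828 in².
A_nv = (6.125 − 1.5·1.3125) × 0.625 = 2.598 in².
A_nt = (2.375 − 0.5·1.3125) × 0.625 = 1.074 in².
0.6 F_u A_nv = 101.3 kips; 0.6 F_y A_gv = 114.8 kips → shear rupture governs the shear term.
R_n = 101.3 + 1.0 × 65 × 1.074 = 171.1 kips.
Design strength φR_n = 0.75 × 171.1 = 128 kips.

128 kips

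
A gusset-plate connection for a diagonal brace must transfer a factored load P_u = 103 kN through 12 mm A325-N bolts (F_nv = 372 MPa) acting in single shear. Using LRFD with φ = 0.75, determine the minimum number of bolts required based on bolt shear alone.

A_b = π·12²/4 = 113.1 mm².
Per-bolt design strength φR_n = 0.75 × 372 × 113.1 × 1 / 1000 = 31.55 kN.
n ≥ 103 / 31.55 = 3.264 → use 4 bolts.

4 bolts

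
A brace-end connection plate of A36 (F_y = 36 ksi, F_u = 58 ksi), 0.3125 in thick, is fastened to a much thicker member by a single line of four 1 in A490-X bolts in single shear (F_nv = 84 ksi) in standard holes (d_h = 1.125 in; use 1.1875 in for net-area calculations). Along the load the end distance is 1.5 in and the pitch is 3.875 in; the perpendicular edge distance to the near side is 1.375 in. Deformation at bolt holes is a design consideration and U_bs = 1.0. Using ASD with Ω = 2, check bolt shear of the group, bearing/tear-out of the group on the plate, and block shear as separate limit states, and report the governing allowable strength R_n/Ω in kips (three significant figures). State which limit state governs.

Bolt shear: A_b = π·1²/4 = 0.7854 in²; R_n = 84 × 0.7854 × 4 × 1 = 263.9 kips → 263.9 / 2 = 132 kips.
Bearing: edge l_c = 0.9375, r_n = 20.39 kips; interior l_c = 2.75, r_n = 43.5 kips; R_n = 20.39 + 3·43.5 = 150.9 kips → 75.4 kips.
Block shear: A_gv = 4.102, A_nv = 2.803, A_nt = 0.2441 in²; R_n = min(0.6F_uA_nv, 0.6F_yA_gv) + U_bs·F_u·A_nt = 102.8 kips → 51.4 kips.
Block shear governs: 51.4 kips.

51.4 kips (block shear governs)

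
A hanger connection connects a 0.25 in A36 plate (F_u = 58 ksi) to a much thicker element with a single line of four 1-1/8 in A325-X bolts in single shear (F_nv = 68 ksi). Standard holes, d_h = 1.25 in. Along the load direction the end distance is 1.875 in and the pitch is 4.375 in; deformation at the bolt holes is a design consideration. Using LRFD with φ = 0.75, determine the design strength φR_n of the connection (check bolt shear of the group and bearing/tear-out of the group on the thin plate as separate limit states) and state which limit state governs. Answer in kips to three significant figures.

104 kips (bearing governs)

Bolt shear: A_b = π·1.125²/4 = 0.994 in²; R_n = 68 × 0.994 × 4 × 1 = 270.4 kips → 0.75 × 270.4 = 203 kips.
Bearing (1.2 l_c t F_u ≤ 2.4 d t F_u): upper limit = 2.4·1.125·0.25·58 = 39.15 kips.
  Edge l_c = 1.875 − 1.25/2 = 1.25 → r_n = 21.75 kips; interior l_c = 4.375 − 1.25 = 3.125 → r_n = 39.15 kips.
  R_n,bearing = 1·21.75 + 3·39.15 = 139.2 kips → 0.75 × 139.2 = 104 kips.
Bearing governs: 104 kips.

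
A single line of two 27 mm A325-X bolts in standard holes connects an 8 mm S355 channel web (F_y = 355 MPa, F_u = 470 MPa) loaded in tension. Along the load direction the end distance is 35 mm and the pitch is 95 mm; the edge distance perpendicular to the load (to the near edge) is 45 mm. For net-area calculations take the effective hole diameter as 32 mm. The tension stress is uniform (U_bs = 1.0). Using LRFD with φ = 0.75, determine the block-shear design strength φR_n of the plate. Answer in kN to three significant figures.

Shear plane L_v = 35 + 1·95 = 130 mm; A_gv = 130 × 8 = 1040 mm².
A_nv = (130 − 1.5·32) × 8 = 656 mm².
A_nt = (45 − 0.5·32) × 8 = 232 mm².
0.6 F_u A_nv = 185 kN; 0.6 F_y A_gv = 221.5 kN → shear rupture governs the shear term.
R_n = 185 + 1.0 × 470 × 232 / 1000 = 294 kN.
Design strength φR_n = 0.75 × 294 = 221 kN.

221 kN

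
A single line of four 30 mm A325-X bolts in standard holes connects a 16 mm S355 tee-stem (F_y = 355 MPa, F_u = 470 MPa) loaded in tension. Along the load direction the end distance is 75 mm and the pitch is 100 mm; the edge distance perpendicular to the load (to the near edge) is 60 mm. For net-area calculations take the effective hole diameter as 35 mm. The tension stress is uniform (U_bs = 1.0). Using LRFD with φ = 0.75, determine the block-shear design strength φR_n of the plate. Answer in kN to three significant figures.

1090 kN

Shear plane L_v = 75 + 3·100 = 375 mm; A_gv = 375 × 16 = 6000 mm².
A_nv = (375 − 3.5·35) × 16 = 4040 mm².
A_nt = (60 − 0.5·35) × 16 = 680 mm².
0.6 F_u A_nv = 1139 kN; 0.6 F_y A_gv = 1278 kN → shear rupture governs the shear term.
R_n = 1139 + 1.0 × 470 × 680 / 1000 = 1459 kN.
Design strength φR_n = 0.75 × 1459 = 1090 kN.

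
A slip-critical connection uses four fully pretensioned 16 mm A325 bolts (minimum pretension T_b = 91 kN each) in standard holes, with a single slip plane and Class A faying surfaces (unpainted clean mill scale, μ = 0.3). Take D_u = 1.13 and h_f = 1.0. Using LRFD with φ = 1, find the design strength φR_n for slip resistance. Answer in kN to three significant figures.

R_n = μ · D_u · h_f · T_b · n_s · n_b = 0.3 × 1.13 × 1.0 × 91 × 1 × 4 = 123.4 kN.
Design strength φR_n = 1 × 123.4 = 123 kN.

123 kN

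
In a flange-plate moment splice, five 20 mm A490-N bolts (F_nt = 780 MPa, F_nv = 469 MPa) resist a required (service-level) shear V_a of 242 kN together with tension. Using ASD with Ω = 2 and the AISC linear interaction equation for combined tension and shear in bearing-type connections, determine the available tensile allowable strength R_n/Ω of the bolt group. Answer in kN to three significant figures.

394 kN

A_b = π·20²/4 = 314.2 mm²; f_rv = 242 × 1000 / (5 × 314.2) = 154.1 MPa.
F'_nt = 1.3 F_nt − (Ω F_nt / F_nv) f_rv = 1.3·780 − (2·780/469)·154.1 = 501.6 MPa, capped at F_nt → F'_nt = 501.6 MPa.
R_n = F'_nt · A_b · n = 501.6 × 314.2 × 5 / 1000 = 787.8 kN.
Allowable strength R_n/Ω = 787.8 / 2 = 394 kN.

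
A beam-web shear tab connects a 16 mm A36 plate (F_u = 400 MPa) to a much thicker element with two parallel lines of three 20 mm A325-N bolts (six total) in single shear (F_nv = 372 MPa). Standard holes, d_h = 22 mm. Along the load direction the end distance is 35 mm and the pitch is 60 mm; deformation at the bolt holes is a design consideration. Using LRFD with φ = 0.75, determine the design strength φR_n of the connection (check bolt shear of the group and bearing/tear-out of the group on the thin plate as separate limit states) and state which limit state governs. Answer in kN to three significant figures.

Bolt shear: A_b = π·20²/4 = 314.2 mm²; R_n = 372 × 314.2 × 6 × 1 / 1000 = 701.2 kN → 0.75 × 701.2 = 526 kN.
Bearing (1.2 l_c t F_u ≤ 2.4 d t F_u): upper limit = 2.4·20·16·400 / 1000 = 307.2 kN.
  Edge l_c = 35 − 22/2 = 24 → r_n = 184.3 kN; interior l_c = 60 − 22 = 38 → r_n = 291.8 kN.
  R_n,bearing = 2·184.3 + 4·291.8 = 1536 kN → 0.75 × 1536 = 1150 kN.
Bolt shear governs: 526 kN.

526 kN (bolt shear governs)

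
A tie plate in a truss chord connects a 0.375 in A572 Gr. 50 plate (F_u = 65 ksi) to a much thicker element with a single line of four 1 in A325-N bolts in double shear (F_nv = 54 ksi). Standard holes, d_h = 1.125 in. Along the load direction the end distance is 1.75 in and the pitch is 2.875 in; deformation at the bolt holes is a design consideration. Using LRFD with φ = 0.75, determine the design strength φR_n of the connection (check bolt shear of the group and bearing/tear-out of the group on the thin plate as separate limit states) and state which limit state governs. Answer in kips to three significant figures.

141 kips (bearing governs)

Bolt shear: A_b = π·1²/4 = 0.7854 in²; R_n = 54 × 0.7854 × 4 × 2 = 339.3 kips → 0.75 × 339.3 = 254 kips.
Bearing (1.2 l_c t F_u ≤ 2.4 d t F_u): upper limit = 2.4·1·0.375·65 = 58.5 kips.
  Edge l_c = 1.75 − 1.125/2 = 1.188 → r_n = 34.73 kips; interior l_c = 2.875 − 1.125 = 1.75 → r_n = 51.19 kips.
  R_n,bearing = 1·34.73 + 3·51.19 = 188.3 kips → 0.75 × 188.3 = 141 kips.
Bearing governs: 141 kips.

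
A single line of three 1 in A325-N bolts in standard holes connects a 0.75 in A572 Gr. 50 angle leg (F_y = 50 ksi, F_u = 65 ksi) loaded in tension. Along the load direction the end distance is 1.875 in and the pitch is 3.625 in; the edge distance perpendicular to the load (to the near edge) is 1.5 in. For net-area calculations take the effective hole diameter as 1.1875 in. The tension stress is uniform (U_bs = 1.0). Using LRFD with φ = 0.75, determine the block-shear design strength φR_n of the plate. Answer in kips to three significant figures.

Shear plane L_v = 1.875 + 2·3.625 = 9.125 in; A_gv = 9.125 × 0.75 = 6.844 in².
A_nv = (9.125 − 2.5·1.1875) × 0.75 = 4.617 in².
A_nt = (1.5 − 0.5·1.1875) × 0.75 = 0.6797 in².
0.6 F_u A_nv = 180.1 kips; 0.6 F_y A_gv = 205.3 kips → shear rupture governs the shear term.
R_n = 180.1 + 1.0 × 65 × 0.6797 = 224.2 kips.
Design strength φR_n = 0.75 × 224.2 = 168 kips.

168 kips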